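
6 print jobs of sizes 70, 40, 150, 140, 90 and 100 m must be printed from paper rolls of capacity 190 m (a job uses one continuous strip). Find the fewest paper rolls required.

4

Total = 150 + 140 + 100 + 90 + 70 + 40 = 590 m.
Lower bound: ⌈590/190⌉ = 4 paper rolls.
A packing using 4 paper rolls:
  roll 1: 150 + 40 = 190
  roll 2: 140 = 140
  roll 3: 100 + 90 = 190
  roll 4: 70 = 70
This matches the lower bound, so 4 is optimal.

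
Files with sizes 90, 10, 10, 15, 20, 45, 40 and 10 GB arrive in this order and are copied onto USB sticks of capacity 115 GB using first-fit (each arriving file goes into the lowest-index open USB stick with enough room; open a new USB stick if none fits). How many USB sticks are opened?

  90 → USB stick 1 (new)  [load 90/115]
  10 → USB stick 1  [load 100/115]
  10 → USB stick 1  [load 110/115]
  15 → USB stick 2 (new)  [load 15/115]
  20 → USB stick 2  [load 35/115]
  45 → USB stick 2  [load 80/115]
  40 → USB stick 3 (new)  [load 40/115]
  10 → USB stick 2  [load 90/115]
3 USB sticks opened.

3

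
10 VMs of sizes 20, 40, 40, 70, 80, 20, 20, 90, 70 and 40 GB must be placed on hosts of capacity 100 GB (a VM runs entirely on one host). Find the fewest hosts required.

Total = 90 + 80 + 70 + 70 + 40 + 40 + 40 + 20 + 20 + 20 = 490 GB.
Lower bound: ⌈490/100⌉ = 5 hosts.
A packing using 6 hosts:
  host 1: 90 = 90
  host 2: 80 + 20 = 100
  host 3: 70 + 20 = 90
  host 4: 70 + 20 = 90
  host 5: 40 + 40 = 80
  host 6: 40 = 40
No arrangement into 5 hosts stays within capacity, so 6 is optimal.

6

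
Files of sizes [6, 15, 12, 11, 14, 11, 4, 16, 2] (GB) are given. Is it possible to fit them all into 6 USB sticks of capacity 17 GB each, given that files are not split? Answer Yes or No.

A valid assignment using 6 USB sticks:
  USB stick 1: 16 = 16
  USB stick 2: 15 + 2 = 17
  USB stick 3: 14 = 14
  USB stick 4: 12 + 4 = 16
  USB stick 5: 11 + 6 = 17
  USB stick 6: 11 = 11
Every load is within 17 GB, so 6 USB sticks suffice.

Yes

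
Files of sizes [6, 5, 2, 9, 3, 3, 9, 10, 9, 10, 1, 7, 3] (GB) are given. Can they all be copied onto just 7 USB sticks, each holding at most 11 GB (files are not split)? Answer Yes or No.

Total = 77 GB; ⌈77/11⌉ = 7.
The bound of 7 does not rule out 7, but exhaustive search shows no assignment into 7 USB sticks of capacity 11 GB exists — the minimum is 8.

No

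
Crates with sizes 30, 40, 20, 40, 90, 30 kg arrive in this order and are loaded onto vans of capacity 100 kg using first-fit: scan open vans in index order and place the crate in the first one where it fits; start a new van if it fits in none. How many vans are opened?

  30 → van 1 (new)  [load 30/100]
  40 → van 1  [load 70/100]
  20 → van 1  [load 90/100]
  40 → van 2 (new)  [load 40/100]
  90 → van 3 (new)  [load 90/100]
  30 → van 2  [load 70/100]
3 vans opened.

3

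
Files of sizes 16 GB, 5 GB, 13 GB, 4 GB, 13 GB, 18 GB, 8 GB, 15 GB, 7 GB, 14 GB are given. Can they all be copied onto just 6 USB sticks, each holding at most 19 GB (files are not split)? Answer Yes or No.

No

Total = 113 GB; ⌈113/19⌉ = 6.
The bound of 6 does not rule out 6, but exhaustive search shows no assignment into 6 USB sticks of capacity 19 GB exists — the minimum is 7.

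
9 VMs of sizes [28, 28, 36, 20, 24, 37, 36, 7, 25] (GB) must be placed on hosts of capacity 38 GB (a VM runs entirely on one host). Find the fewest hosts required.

8

Total = 37 + 36 + 36 + 28 + 28 + 25 + 24 + 20 + 7 = 241 GB.
Lower bound: ⌈241/38⌉ = 7 hosts.
Also, 8 VMs each exceed 19 GB, and no two of those can share a host, so at least 8 hosts are needed.
A packing using 8 hosts:
  host 1: 37 = 37
  host 2: 36 = 36
  host 3: 36 = 36
  host 4: 28 + 7 = 35
  host 5: 28 = 28
  host 6: 25 = 25
  host 7: 24 = 24
  host 8: 20 = 20
This matches the lower bound, so 8 is optimal.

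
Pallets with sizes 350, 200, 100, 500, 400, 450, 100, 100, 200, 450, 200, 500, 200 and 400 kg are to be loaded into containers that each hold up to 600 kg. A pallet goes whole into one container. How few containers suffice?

8

Total = 500 + 500 + 450 + 450 + 400 + 400 + 350 + 200 + 200 + 200 + 200 + 100 + 100 + 100 = 4150 kg.
Lower bound: ⌈4150/600⌉ = 7 containers.
A packing using 8 containers:
  container 1: 500 + 100 = 600
  container 2: 500 + 100 = 600
  container 3: 450 + 100 = 550
  container 4: 450 = 450
  container 5: 400 + 200 = 600
  container 6: 400 + 200 = 600
  container 7: 350 + 200 = 550
  container 8: 200 = 200
No arrangement into 7 containers stays within capacity, so 8 is optimal.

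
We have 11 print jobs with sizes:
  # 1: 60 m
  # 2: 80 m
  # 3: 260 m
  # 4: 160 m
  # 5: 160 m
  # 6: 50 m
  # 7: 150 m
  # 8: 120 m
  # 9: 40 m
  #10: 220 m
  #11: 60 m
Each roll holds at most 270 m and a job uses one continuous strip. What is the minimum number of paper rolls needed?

Total = 260 + 220 + 160 + 160 + 150 + 120 + 80 + 60 + 60 + 50 + 40 = 1360 m.
Lower bound: ⌈1360/270⌉ = 6 paper rolls.
A packing using 6 paper rolls:
  roll 1: 260 = 260
  roll 2: 220 + 50 = 270
  roll 3: 160 + 80 = 240
  roll 4: 160 + 60 + 40 = 260
  roll 5: 150 + 120 = 270
  roll 6: 60 = 60
This matches the lower bound, so 6 is optimal.

6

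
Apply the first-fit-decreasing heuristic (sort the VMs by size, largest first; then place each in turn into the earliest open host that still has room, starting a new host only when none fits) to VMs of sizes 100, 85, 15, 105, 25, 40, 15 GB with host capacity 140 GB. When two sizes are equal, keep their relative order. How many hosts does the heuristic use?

Sorted descending: 105, 100, 85, 40, 25, 15, 15.
  105 → host 1 (new)  [load 105/140]
  100 → host 2 (new)  [load 100/140]
  85 → host 3 (new)  [load 85/140]
  40 → host 2  [load 140/140]
  25 → host 1  [load 130/140]
  15 → host 3  [load 100/140]
  15 → host 3  [load 115/140]
3 hosts opened.

3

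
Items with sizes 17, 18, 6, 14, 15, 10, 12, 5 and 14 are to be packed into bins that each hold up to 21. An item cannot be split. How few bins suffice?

7

Total = 18 + 17 + 15 + 14 + 14 + 12 + 10 + 6 + 5 = 111.
Lower bound: ⌈111/21⌉ = 6 bins.
A packing using 7 bins:
  bin 1: 18 = 18
  bin 2: 17 = 17
  bin 3: 15 + 6 = 21
  bin 4: 14 + 5 = 19
  bin 5: 14 = 14
  bin 6: 12 = 12
  bin 7: 10 = 10
No arrangement into 6 bins stays within capacity, so 7 is optimal.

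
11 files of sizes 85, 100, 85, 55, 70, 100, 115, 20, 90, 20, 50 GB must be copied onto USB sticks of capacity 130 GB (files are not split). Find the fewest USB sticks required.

Total = 115 + 100 + 100 + 90 + 85 + 85 + 70 + 55 + 50 + 20 + 20 = 790 GB.
Lower bound: ⌈790/130⌉ = 7 USB sticks.
A packing using 8 USB sticks:
  USB stick 1: 115 = 115
  USB stick 2: 100 + 20 = 120
  USB stick 3: 100 + 20 = 120
  USB stick 4: 90 = 90
  USB stick 5: 85 = 85
  USB stick 6: 85 = 85
  USB stick 7: 70 + 55 = 125
  USB stick 8: 50 = 50
No arrangement into 7 USB sticks stays within capacity, so 8 is optimal.

8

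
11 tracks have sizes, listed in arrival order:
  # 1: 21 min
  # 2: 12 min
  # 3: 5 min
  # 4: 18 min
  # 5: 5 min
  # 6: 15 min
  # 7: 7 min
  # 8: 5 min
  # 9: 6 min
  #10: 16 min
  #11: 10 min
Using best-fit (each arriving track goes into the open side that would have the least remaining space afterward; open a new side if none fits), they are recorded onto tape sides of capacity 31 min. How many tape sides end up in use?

  21 → side 1 (new)  [load 21/31]
  12 → side 2 (new)  [load 12/31]
  5 → side 1  [load 26/31]
  18 → side 2  [load 30/31]
  5 → side 1  [load 31/31]
  15 → side 3 (new)  [load 15/31]
  7 → side 3  [load 22/31]
  5 → side 3  [load 27/31]
  6 → side 4 (new)  [load 6/31]
  16 → side 4  [load 22/31]
  10 → side 5 (new)  [load 10/31]
5 tape sides opened.

5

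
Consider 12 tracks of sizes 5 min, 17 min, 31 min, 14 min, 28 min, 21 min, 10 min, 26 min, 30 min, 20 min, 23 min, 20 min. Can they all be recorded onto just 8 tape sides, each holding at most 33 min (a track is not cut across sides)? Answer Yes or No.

Total = 245 min; ⌈245/33⌉ = 8.
9 tracks each exceed half the capacity and cannot share a side, forcing at least 9 tape sides.
At least 9 tape sides are required, but only 8 are allowed.

No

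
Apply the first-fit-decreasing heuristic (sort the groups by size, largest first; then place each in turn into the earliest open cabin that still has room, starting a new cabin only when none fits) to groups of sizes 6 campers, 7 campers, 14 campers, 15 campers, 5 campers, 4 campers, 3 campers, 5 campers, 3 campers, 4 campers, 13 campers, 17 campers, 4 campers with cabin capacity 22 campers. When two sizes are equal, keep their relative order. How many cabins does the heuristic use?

5

Sorted descending: 17, 15, 14, 13, 7, 6, 5, 5, 4, 4, 4, 3, 3.
  17 → cabin 1 (new)  [load 17/22]
  15 → cabin 2 (new)  [load 15/22]
  14 → cabin 3 (new)  [load 14/22]
  13 → cabin 4 (new)  [load 13/22]
  7 → cabin 2  [load 22/22]
  6 → cabin 3  [load 20/22]
  5 → cabin 1  [load 22/22]
  5 → cabin 4  [load 18/22]
  4 → cabin 4  [load 22/22]
  4 → cabin 5 (new)  [load 4/22]
  4 → cabin 5  [load 8/22]
  3 → cabin 5  [load 11/22]
  3 → cabin 5  [load 14/22]
5 cabins opened.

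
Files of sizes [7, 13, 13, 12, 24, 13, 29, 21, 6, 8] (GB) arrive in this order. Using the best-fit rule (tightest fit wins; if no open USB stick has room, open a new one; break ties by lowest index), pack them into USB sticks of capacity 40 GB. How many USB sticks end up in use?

4

  7 → USB stick 1 (new)  [load 7/40]
  13 → USB stick 1  [load 20/40]
  13 → USB stick 1  [load 33/40]
  12 → USB stick 2 (new)  [load 12/40]
  24 → USB stick 2  [load 36/40]
  13 → USB stick 3 (new)  [load 13/40]
  29 → USB stick 4 (new)  [load 29/40]
  21 → USB stick 3  [load 34/40]
  6 → USB stick 3  [load 40/40]
  8 → USB stick 4  [load 37/40]
4 USB sticks opened.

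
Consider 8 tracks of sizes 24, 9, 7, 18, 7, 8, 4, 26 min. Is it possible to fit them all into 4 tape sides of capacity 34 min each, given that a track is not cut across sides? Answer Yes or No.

Yes

A valid assignment using 4 tape sides:
  side 1: 26 + 8 = 34
  side 2: 24 + 9 = 33
  side 3: 18 + 7 + 7 = 32
  side 4: 4 = 4
Every load is within 34 min, so 4 tape sides suffice.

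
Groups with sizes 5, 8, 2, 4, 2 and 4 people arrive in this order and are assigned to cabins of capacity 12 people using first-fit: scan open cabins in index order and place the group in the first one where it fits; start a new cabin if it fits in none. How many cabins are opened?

  5 → cabin 1 (new)  [load 5/12]
  8 → cabin 2 (new)  [load 8/12]
  2 → cabin 1  [load 7/12]
  4 → cabin 1  [load 11/12]
  2 → cabin 2  [load 10/12]
  4 → cabin 3 (new)  [load 4/12]
3 cabins opened.

3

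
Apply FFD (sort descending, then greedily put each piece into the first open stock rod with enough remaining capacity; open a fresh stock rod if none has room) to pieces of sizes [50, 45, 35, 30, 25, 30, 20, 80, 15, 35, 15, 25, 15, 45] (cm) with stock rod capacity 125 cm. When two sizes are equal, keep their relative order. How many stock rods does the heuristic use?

4

Sorted descending: 80, 50, 45, 45, 35, 35, 30, 30, 25, 25, 20, 15, 15, 15.
  80 → stock rod 1 (new)  [load 80/125]
  50 → stock rod 2 (new)  [load 50/125]
  45 → stock rod 1  [load 125/125]
  45 → stock rod 2  [load 95/125]
  35 → stock rod 3 (new)  [load 35/125]
  35 → stock rod 3  [load 70/125]
  30 → stock rod 2  [load 125/125]
  30 → stock rod 3  [load 100/125]
  25 → stock rod 3  [load 125/125]
  25 → stock rod 4 (new)  [load 25/125]
  20 → stock rod 4  [load 45/125]
  15 → stock rod 4  [load 60/125]
  15 → stock rod 4  [load 75/125]
  15 → stock rod 4  [load 90/125]
4 stock rods opened.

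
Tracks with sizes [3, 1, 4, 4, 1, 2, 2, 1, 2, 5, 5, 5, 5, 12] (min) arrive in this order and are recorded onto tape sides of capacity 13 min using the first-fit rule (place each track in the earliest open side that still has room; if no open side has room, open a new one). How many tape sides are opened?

  3 → side 1 (new)  [load 3/13]
  1 → side 1  [load 4/13]
  4 → side 1  [load 8/13]
  4 → side 1  [load 12/13]
  1 → side 1  [load 13/13]
  2 → side 2 (new)  [load 2/13]
  2 → side 2  [load 4/13]
  1 → side 2  [load 5/13]
  2 → side 2  [load 7/13]
  5 → side 2  [load 12/13]
  5 → side 3 (new)  [load 5/13]
  5 → side 3  [load 10/13]
  5 → side 4 (new)  [load 5/13]
  12 → side 5 (new)  [load 12/13]
5 tape sides opened.

5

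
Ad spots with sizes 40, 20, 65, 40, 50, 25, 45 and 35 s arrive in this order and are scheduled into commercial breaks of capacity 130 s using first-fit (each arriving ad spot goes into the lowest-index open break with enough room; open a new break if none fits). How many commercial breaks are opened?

3

  40 → break 1 (new)  [load 40/130]
  20 → break 1  [load 60/130]
  65 → break 1  [load 125/130]
  40 → break 2 (new)  [load 40/130]
  50 → break 2  [load 90/130]
  25 → break 2  [load 115/130]
  45 → break 3 (new)  [load 45/130]
  35 → break 3  [load 80/130]
3 commercial breaks opened.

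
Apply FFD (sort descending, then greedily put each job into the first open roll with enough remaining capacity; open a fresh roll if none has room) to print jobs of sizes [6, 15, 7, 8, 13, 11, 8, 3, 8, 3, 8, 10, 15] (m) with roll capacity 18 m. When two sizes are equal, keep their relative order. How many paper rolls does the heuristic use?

7

Sorted descending: 15, 15, 13, 11, 10, 8, 8, 8, 8, 7, 6, 3, 3.
  15 → roll 1 (new)  [load 15/18]
  15 → roll 2 (new)  [load 15/18]
  13 → roll 3 (new)  [load 13/18]
  11 → roll 4 (new)  [load 11/18]
  10 → roll 5 (new)  [load 10/18]
  8 → roll 5  [load 18/18]
  8 → roll 6 (new)  [load 8/18]
  8 → roll 6  [load 16/18]
  8 → roll 7 (new)  [load 8/18]
  7 → roll 4  [load 18/18]
  6 → roll 7  [load 14/18]
  3 → roll 1  [load 18/18]
  3 → roll 2  [load 18/18]
7 paper rolls opened.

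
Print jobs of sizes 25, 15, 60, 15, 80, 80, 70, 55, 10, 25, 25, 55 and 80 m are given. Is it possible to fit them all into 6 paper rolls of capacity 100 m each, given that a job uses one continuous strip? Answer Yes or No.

Total = 595 m; ⌈595/100⌉ = 6.
7 print jobs each exceed half the capacity and cannot share a roll, forcing at least 7 paper rolls.
At least 7 paper rolls are required, but only 6 are allowed.

No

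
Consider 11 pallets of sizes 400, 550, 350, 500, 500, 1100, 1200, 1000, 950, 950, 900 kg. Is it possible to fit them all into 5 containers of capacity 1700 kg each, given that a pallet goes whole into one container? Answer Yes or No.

Total = 8400 kg; ⌈8400/1700⌉ = 5.
6 pallets each exceed half the capacity and cannot share a container, forcing at least 6 containers.
At least 6 containers are required, but only 5 are allowed.

No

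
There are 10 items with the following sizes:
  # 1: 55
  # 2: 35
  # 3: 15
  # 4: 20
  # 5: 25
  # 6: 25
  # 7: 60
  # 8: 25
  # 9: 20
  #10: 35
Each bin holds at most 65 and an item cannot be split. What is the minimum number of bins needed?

Total = 60 + 55 + 35 + 35 + 25 + 25 + 25 + 20 + 20 + 15 = 315.
Lower bound: ⌈315/65⌉ = 5 bins.
A packing using 6 bins:
  bin 1: 60 = 60
  bin 2: 55 = 55
  bin 3: 35 + 25 = 60
  bin 4: 35 + 25 = 60
  bin 5: 25 + 20 + 20 = 65
  bin 6: 15 = 15
No arrangement into 5 bins stays within capacity, so 6 is optimal.

6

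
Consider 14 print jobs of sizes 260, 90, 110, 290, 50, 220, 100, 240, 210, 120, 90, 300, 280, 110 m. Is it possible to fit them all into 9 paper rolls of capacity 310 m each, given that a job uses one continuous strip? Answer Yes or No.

A valid assignment using 9 paper rolls:
  roll 1: 300 = 300
  roll 2: 290 = 290
  roll 3: 280 = 280
  roll 4: 260 + 50 = 310
  roll 5: 240 = 240
  roll 6: 220 + 90 = 310
  roll 7: 210 + 100 = 310
  roll 8: 120 + 110 = 230
  roll 9: 110 + 90 = 200
Every load is within 310 m, so 9 paper rolls suffice.

Yes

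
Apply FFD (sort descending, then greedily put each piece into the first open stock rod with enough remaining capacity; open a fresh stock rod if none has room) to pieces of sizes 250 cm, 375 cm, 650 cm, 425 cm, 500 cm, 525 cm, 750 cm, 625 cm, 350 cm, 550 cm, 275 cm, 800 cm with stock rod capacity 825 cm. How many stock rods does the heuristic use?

Sorted descending: 800, 750, 650, 625, 550, 525, 500, 425, 375, 350, 275, 250.
  800 → stock rod 1 (new)  [load 800/825]
  750 → stock rod 2 (new)  [load 750/825]
  650 → stock rod 3 (new)  [load 650/825]
  625 → stock rod 4 (new)  [load 625/825]
  550 → stock rod 5 (new)  [load 550/825]
  525 → stock rod 6 (new)  [load 525/825]
  500 → stock rod 7 (new)  [load 500/825]
  425 → stock rod 8 (new)  [load 425/825]
  375 → stock rod 8  [load 800/825]
  350 → stock rod 9 (new)  [load 350/825]
  275 → stock rod 5  [load 825/825]
  250 → stock rod 6  [load 775/825]
9 stock rods opened.

9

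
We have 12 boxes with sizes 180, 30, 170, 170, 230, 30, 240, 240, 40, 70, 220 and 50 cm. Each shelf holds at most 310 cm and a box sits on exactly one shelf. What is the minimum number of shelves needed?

Total = 240 + 240 + 230 + 220 + 180 + 170 + 170 + 70 + 50 + 40 + 30 + 30 = 1670 cm.
Lower bound: ⌈1670/310⌉ = 6 shelves.
Also, 7 boxes each exceed 155 cm, and no two of those can share a shelf, so at least 7 shelves are needed.
A packing using 7 shelves:
  shelf 1: 240 + 70 = 310
  shelf 2: 240 + 50 = 290
  shelf 3: 230 + 40 + 30 = 300
  shelf 4: 220 + 30 = 250
  shelf 5: 180 = 180
  shelf 6: 170 = 170
  shelf 7: 170 = 170
This matches the lower bound, so 7 is optimal.

7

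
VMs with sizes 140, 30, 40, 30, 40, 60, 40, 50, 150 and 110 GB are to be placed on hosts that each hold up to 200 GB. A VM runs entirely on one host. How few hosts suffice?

4

Total = 150 + 140 + 110 + 60 + 50 + 40 + 40 + 40 + 30 + 30 = 690 GB.
Lower bound: ⌈690/200⌉ = 4 hosts.
A packing using 4 hosts:
  host 1: 150 + 50 = 200
  host 2: 140 + 60 = 200
  host 3: 110 + 40 + 40 = 190
  host 4: 40 + 30 + 30 = 100
This matches the lower bound, so 4 is optimal.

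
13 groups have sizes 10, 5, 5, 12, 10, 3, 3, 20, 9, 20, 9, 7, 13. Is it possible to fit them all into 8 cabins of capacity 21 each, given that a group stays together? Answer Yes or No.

A valid assignment using 7 cabins:
  cabin 1: 20 = 20
  cabin 2: 20 = 20
  cabin 3: 13 + 7 = 20
  cabin 4: 12 + 9 = 21
  cabin 5: 10 + 10 = 20
  cabin 6: 9 + 5 + 5 = 19
  cabin 7: 3 + 3 = 6
That uses only 7 ≤ 8, so 8 cabins are enough.

Yes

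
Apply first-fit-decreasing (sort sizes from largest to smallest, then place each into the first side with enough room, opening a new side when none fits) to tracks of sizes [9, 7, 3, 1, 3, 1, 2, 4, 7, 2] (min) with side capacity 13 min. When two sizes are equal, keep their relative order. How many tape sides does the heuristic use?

3

Sorted descending: 9, 7, 7, 4, 3, 3, 2, 2, 1, 1.
  9 → side 1 (new)  [load 9/13]
  7 → side 2 (new)  [load 7/13]
  7 → side 3 (new)  [load 7/13]
  4 → side 1  [load 13/13]
  3 → side 2  [load 10/13]
  3 → side 2  [load 13/13]
  2 → side 3  [load 9/13]
  2 → side 3  [load 11/13]
  1 → side 3  [load 12/13]
  1 → side 3  [load 13/13]
3 tape sides opened.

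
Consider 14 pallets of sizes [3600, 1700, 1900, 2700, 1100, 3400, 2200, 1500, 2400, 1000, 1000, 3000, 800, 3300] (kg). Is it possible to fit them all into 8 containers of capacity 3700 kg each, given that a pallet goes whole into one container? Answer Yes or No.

No

Total = 29600 kg; ⌈29600/3700⌉ = 8.
The bound of 8 does not rule out 8, but exhaustive search shows no assignment into 8 containers of capacity 3700 kg exists — the minimum is 9.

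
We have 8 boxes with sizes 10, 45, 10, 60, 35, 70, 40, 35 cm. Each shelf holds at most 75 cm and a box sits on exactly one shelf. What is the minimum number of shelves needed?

5

Total = 70 + 60 + 45 + 40 + 35 + 35 + 10 + 10 = 305 cm.
Lower bound: ⌈305/75⌉ = 5 shelves.
A packing using 5 shelves:
  shelf 1: 70 = 70
  shelf 2: 60 + 10 = 70
  shelf 3: 45 + 10 = 55
  shelf 4: 40 + 35 = 75
  shelf 5: 35 = 35
This matches the lower bound, so 5 is optimal.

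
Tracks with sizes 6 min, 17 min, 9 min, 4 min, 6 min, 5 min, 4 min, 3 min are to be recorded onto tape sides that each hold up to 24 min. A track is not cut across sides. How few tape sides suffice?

Total = 17 + 9 + 6 + 6 + 5 + 4 + 4 + 3 = 54 min.
Lower bound: ⌈54/24⌉ = 3 tape sides.
A packing using 3 tape sides:
  side 1: 17 + 6 = 23
  side 2: 9 + 6 + 5 + 4 = 24
  side 3: 4 + 3 = 7
This matches the lower bound, so 3 is optimal.

3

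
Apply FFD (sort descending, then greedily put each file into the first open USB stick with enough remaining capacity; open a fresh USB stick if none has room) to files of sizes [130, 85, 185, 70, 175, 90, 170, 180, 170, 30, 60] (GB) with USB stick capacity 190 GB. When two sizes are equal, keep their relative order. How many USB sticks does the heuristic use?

Sorted descending: 185, 180, 175, 170, 170, 130, 90, 85, 70, 60, 30.
  185 → USB stick 1 (new)  [load 185/190]
  180 → USB stick 2 (new)  [load 180/190]
  175 → USB stick 3 (new)  [load 175/190]
  170 → USB stick 4 (new)  [load 170/190]
  170 → USB stick 5 (new)  [load 170/190]
  130 → USB stick 6 (new)  [load 130/190]
  90 → USB stick 7 (new)  [load 90/190]
  85 → USB stick 7  [load 175/190]
  70 → USB stick 8 (new)  [load 70/190]
  60 → USB stick 6  [load 190/190]
  30 → USB stick 8  [load 100/190]
8 USB sticks opened.

8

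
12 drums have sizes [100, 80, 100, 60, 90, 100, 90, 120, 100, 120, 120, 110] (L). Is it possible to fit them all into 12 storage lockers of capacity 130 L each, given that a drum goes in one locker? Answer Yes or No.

Yes

A valid assignment using 12 storage lockers:
  locker 1: 120 = 120
  locker 2: 120 = 120
  locker 3: 120 = 120
  locker 4: 110 = 110
  locker 5: 100 = 100
  locker 6: 100 = 100
  locker 7: 100 = 100
  locker 8: 100 = 100
  locker 9: 90 = 90
  locker 10: 90 = 90
  locker 11: 80 = 80
  locker 12: 60 = 60
Every load is within 130 L, so 12 storage lockers suffice.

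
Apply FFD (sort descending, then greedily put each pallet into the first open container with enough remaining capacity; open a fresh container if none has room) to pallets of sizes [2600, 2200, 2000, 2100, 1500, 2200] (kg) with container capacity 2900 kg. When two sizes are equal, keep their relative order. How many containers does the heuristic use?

Sorted descending: 2600, 2200, 2200, 2100, 2000, 1500.
  2600 → container 1 (new)  [load 2600/2900]
  2200 → container 2 (new)  [load 2200/2900]
  2200 → container 3 (new)  [load 2200/2900]
  2100 → container 4 (new)  [load 2100/2900]
  2000 → container 5 (new)  [load 2000/2900]
  1500 → container 6 (new)  [load 1500/2900]
6 containers opened.

6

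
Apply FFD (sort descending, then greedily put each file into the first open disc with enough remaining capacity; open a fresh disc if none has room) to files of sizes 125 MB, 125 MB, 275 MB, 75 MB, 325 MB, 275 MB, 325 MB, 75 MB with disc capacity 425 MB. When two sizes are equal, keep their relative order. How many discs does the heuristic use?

4

Sorted descending: 325, 325, 275, 275, 125, 125, 75, 75.
  325 → disc 1 (new)  [load 325/425]
  325 → disc 2 (new)  [load 325/425]
  275 → disc 3 (new)  [load 275/425]
  275 → disc 4 (new)  [load 275/425]
  125 → disc 3  [load 400/425]
  125 → disc 4  [load 400/425]
  75 → disc 1  [load 400/425]
  75 → disc 2  [load 400/425]
4 discs opened.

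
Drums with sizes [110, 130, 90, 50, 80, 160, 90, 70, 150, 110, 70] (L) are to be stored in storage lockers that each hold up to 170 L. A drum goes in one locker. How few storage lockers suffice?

Total = 160 + 150 + 130 + 110 + 110 + 90 + 90 + 80 + 70 + 70 + 50 = 1110 L.
Lower bound: ⌈1110/170⌉ = 7 storage lockers.
A packing using 8 storage lockers:
  locker 1: 160 = 160
  locker 2: 150 = 150
  locker 3: 130 = 130
  locker 4: 110 + 50 = 160
  locker 5: 110 = 110
  locker 6: 90 + 80 = 170
  locker 7: 90 + 70 = 160
  locker 8: 70 = 70
No arrangement into 7 storage lockers stays within capacity, so 8 is optimal.

8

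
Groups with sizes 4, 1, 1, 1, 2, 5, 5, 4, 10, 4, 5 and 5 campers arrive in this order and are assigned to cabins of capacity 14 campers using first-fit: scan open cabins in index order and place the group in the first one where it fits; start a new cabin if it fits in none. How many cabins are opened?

4

  4 → cabin 1 (new)  [load 4/14]
  1 → cabin 1  [load 5/14]
  1 → cabin 1  [load 6/14]
  1 → cabin 1  [load 7/14]
  2 → cabin 1  [load 9/14]
  5 → cabin 1  [load 14/14]
  5 → cabin 2 (new)  [load 5/14]
  4 → cabin 2  [load 9/14]
  10 → cabin 3 (new)  [load 10/14]
  4 → cabin 2  [load 13/14]
  5 → cabin 4 (new)  [load 5/14]
  5 → cabin 4  [load 10/14]
4 cabins opened.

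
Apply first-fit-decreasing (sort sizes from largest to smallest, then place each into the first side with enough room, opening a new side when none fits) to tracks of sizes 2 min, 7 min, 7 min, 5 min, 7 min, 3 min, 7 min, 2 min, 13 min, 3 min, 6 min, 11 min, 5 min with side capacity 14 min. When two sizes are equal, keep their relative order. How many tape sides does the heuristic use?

6

Sorted descending: 13, 11, 7, 7, 7, 7, 6, 5, 5, 3, 3, 2, 2.
  13 → side 1 (new)  [load 13/14]
  11 → side 2 (new)  [load 11/14]
  7 → side 3 (new)  [load 7/14]
  7 → side 3  [load 14/14]
  7 → side 4 (new)  [load 7/14]
  7 → side 4  [load 14/14]
  6 → side 5 (new)  [load 6/14]
  5 → side 5  [load 11/14]
  5 → side 6 (new)  [load 5/14]
  3 → side 2  [load 14/14]
  3 → side 5  [load 14/14]
  2 → side 6  [load 7/14]
  2 → side 6  [load 9/14]
6 tape sides opened.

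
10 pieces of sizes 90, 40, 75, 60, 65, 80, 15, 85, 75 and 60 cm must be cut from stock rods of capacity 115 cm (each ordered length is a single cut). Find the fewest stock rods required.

8

Total = 90 + 85 + 80 + 75 + 75 + 65 + 60 + 60 + 40 + 15 = 645 cm.
Lower bound: ⌈645/115⌉ = 6 stock rods.
Also, 8 pieces each exceed 115/2 cm, and no two of those can share a stock rod, so at least 8 stock rods are needed.
A packing using 8 stock rods:
  stock rod 1: 90 + 15 = 105
  stock rod 2: 85 = 85
  stock rod 3: 80 = 80
  stock rod 4: 75 + 40 = 115
  stock rod 5: 75 = 75
  stock rod 6: 65 = 65
  stock rod 7: 60 = 60
  stock rod 8: 60 = 60
This matches the lower bound, so 8 is optimal.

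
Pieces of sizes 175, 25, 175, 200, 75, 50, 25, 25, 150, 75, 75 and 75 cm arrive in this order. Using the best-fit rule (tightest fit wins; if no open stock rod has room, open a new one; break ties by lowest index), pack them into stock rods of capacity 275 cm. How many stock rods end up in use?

5

  175 → stock rod 1 (new)  [load 175/275]
  25 → stock rod 1  [load 200/275]
  175 → stock rod 2 (new)  [load 175/275]
  200 → stock rod 3 (new)  [load 200/275]
  75 → stock rod 1  [load 275/275]
  50 → stock rod 3  [load 250/275]
  25 → stock rod 3  [load 275/275]
  25 → stock rod 2  [load 200/275]
  150 → stock rod 4 (new)  [load 150/275]
  75 → stock rod 2  [load 275/275]
  75 → stock rod 4  [load 225/275]
  75 → stock rod 5 (new)  [load 75/275]
5 stock rods opened.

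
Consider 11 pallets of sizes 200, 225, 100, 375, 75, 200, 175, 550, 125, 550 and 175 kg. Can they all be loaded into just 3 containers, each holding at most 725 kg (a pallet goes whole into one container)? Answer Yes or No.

Total = 2750 kg; ⌈2750/725⌉ = 4.
At least 4 containers are required, but only 3 are allowed.

No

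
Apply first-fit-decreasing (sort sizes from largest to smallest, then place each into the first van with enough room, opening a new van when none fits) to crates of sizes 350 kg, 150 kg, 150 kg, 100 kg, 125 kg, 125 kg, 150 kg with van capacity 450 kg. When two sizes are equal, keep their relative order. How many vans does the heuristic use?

3

Sorted descending: 350, 150, 150, 150, 125, 125, 100.
  350 → van 1 (new)  [load 350/450]
  150 → van 2 (new)  [load 150/450]
  150 → van 2  [load 300/450]
  150 → van 2  [load 450/450]
  125 → van 3 (new)  [load 125/450]
  125 → van 3  [load 250/450]
  100 → van 1  [load 450/450]
3 vans opened.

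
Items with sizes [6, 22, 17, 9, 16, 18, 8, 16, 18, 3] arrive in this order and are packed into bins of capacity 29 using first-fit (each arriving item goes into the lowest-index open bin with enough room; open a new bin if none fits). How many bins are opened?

  6 → bin 1 (new)  [load 6/29]
  22 → bin 1  [load 28/29]
  17 → bin 2 (new)  [load 17/29]
  9 → bin 2  [load 26/29]
  16 → bin 3 (new)  [load 16/29]
  18 → bin 4 (new)  [load 18/29]
  8 → bin 3  [load 24/29]
  16 → bin 5 (new)  [load 16/29]
  18 → bin 6 (new)  [load 18/29]
  3 → bin 2  [load 29/29]
6 bins opened.

6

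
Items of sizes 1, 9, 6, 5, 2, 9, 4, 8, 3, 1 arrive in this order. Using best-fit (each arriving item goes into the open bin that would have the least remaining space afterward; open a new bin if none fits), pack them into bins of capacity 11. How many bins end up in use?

  1 → bin 1 (new)  [load 1/11]
  9 → bin 1  [load 10/11]
  6 → bin 2 (new)  [load 6/11]
  5 → bin 2  [load 11/11]
  2 → bin 3 (new)  [load 2/11]
  9 → bin 3  [load 11/11]
  4 → bin 4 (new)  [load 4/11]
  8 → bin 5 (new)  [load 8/11]
  3 → bin 5  [load 11/11]
  1 → bin 1  [load 11/11]
5 bins opened.

5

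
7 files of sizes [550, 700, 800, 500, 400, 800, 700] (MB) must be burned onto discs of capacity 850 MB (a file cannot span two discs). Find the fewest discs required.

Total = 800 + 800 + 700 + 700 + 550 + 500 + 400 = 4450 MB.
Lower bound: ⌈4450/850⌉ = 6 discs.
A packing using 7 discs:
  disc 1: 800 = 800
  disc 2: 800 = 800
  disc 3: 700 = 700
  disc 4: 700 = 700
  disc 5: 550 = 550
  disc 6: 500 = 500
  disc 7: 400 = 400
No arrangement into 6 discs stays within capacity, so 7 is optimal.

7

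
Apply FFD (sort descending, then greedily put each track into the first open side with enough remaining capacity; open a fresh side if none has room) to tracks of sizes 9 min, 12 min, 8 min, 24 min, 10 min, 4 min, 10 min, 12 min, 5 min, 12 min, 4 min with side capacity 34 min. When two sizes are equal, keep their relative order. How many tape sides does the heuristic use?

Sorted descending: 24, 12, 12, 12, 10, 10, 9, 8, 5, 4, 4.
  24 → side 1 (new)  [load 24/34]
  12 → side 2 (new)  [load 12/34]
  12 → side 2  [load 24/34]
  12 → side 3 (new)  [load 12/34]
  10 → side 1  [load 34/34]
  10 → side 2  [load 34/34]
  9 → side 3  [load 21/34]
  8 → side 3  [load 29/34]
  5 → side 3  [load 34/34]
  4 → side 4 (new)  [load 4/34]
  4 → side 4  [load 8/34]
4 tape sides opened.

4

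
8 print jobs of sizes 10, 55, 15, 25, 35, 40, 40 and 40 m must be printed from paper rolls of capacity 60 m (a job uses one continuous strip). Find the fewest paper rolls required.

Total = 55 + 40 + 40 + 40 + 35 + 25 + 15 + 10 = 260 m.
Lower bound: ⌈260/60⌉ = 5 paper rolls.
A packing using 5 paper rolls:
  roll 1: 55 = 55
  roll 2: 40 + 15 = 55
  roll 3: 40 + 10 = 50
  roll 4: 40 = 40
  roll 5: 35 + 25 = 60
This matches the lower bound, so 5 is optimal.

5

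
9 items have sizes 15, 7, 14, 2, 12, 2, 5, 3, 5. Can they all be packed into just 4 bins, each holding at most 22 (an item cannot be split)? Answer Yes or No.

Yes

A valid assignment using 3 bins:
  bin 1: 15 + 7 = 22
  bin 2: 14 + 5 + 3 = 22
  bin 3: 12 + 5 + 2 + 2 = 21
That uses only 3 ≤ 4, so 4 bins are enough.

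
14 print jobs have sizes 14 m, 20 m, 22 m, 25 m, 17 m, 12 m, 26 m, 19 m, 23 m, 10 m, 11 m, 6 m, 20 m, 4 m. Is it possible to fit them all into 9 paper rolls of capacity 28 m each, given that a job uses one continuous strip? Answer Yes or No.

No

Total = 229 m; ⌈229/28⌉ = 9.
The bound of 9 does not rule out 9, but exhaustive search shows no assignment into 9 paper rolls of capacity 28 m exists — the minimum is 10.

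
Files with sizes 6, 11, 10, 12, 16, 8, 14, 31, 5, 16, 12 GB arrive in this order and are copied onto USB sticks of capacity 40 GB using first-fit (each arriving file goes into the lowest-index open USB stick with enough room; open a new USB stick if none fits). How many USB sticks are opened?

4

  6 → USB stick 1 (new)  [load 6/40]
  11 → USB stick 1  [load 17/40]
  10 → USB stick 1  [load 27/40]
  12 → USB stick 1  [load 39/40]
  16 → USB stick 2 (new)  [load 16/40]
  8 → USB stick 2  [load 24/40]
  14 → USB stick 2  [load 38/40]
  31 → USB stick 3 (new)  [load 31/40]
  5 → USB stick 3  [load 36/40]
  16 → USB stick 4 (new)  [load 16/40]
  12 → USB stick 4  [load 28/40]
4 USB sticks opened.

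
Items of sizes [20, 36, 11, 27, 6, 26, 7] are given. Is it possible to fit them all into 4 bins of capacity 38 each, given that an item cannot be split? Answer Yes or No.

Yes

A valid assignment using 4 bins:
  bin 1: 36 = 36
  bin 2: 27 + 11 = 38
  bin 3: 26 + 7 = 33
  bin 4: 20 + 6 = 26
Every load is within 38, so 4 bins suffice.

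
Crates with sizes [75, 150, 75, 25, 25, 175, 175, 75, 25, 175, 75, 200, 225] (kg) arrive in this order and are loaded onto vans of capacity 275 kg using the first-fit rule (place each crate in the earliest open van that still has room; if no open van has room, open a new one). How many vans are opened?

  75 → van 1 (new)  [load 75/275]
  150 → van 1  [load 225/275]
  75 → van 2 (new)  [load 75/275]
  25 → van 1  [load 250/275]
  25 → van 1  [load 275/275]
  175 → van 2  [load 250/275]
  175 → van 3 (new)  [load 175/275]
  75 → van 3  [load 250/275]
  25 → van 2  [load 275/275]
  175 → van 4 (new)  [load 175/275]
  75 → van 4  [load 250/275]
  200 → van 5 (new)  [load 200/275]
  225 → van 6 (new)  [load 225/275]
6 vans opened.

6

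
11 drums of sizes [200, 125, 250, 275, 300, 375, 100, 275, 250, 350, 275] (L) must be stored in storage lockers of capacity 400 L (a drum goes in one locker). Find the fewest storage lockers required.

9

Total = 375 + 350 + 300 + 275 + 275 + 275 + 250 + 250 + 200 + 125 + 100 = 2775 L.
Lower bound: ⌈2775/400⌉ = 7 storage lockers.
Also, 8 drums each exceed 200 L, and no two of those can share a locker, so at least 8 storage lockers are needed.
A packing using 9 storage lockers:
  locker 1: 375 = 375
  locker 2: 350 = 350
  locker 3: 300 + 100 = 400
  locker 4: 275 + 125 = 400
  locker 5: 275 = 275
  locker 6: 275 = 275
  locker 7: 250 = 250
  locker 8: 250 = 250
  locker 9: 200 = 200
No arrangement into 8 storage lockers stays within capacity, so 9 is optimal.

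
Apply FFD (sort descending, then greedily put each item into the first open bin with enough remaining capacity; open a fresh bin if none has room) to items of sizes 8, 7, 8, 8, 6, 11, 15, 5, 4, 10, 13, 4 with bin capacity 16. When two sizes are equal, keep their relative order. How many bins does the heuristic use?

Sorted descending: 15, 13, 11, 10, 8, 8, 8, 7, 6, 5, 4, 4.
  15 → bin 1 (new)  [load 15/16]
  13 → bin 2 (new)  [load 13/16]
  11 → bin 3 (new)  [load 11/16]
  10 → bin 4 (new)  [load 10/16]
  8 → bin 5 (new)  [load 8/16]
  8 → bin 5  [load 16/16]
  8 → bin 6 (new)  [load 8/16]
  7 → bin 6  [load 15/16]
  6 → bin 4  [load 16/16]
  5 → bin 3  [load 16/16]
  4 → bin 7 (new)  [load 4/16]
  4 → bin 7  [load 8/16]
7 bins opened.

7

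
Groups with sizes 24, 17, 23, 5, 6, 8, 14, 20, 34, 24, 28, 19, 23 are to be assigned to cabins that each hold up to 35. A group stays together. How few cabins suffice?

Total = 34 + 28 + 24 + 24 + 23 + 23 + 20 + 19 + 17 + 14 + 8 + 6 + 5 = 245.
Lower bound: ⌈245/35⌉ = 7 cabins.
Also, 8 groups each exceed 35/2, and no two of those can share a cabin, so at least 8 cabins are needed.
A packing using 9 cabins:
  cabin 1: 34 = 34
  cabin 2: 28 + 6 = 34
  cabin 3: 24 + 8 = 32
  cabin 4: 24 + 5 = 29
  cabin 5: 23 = 23
  cabin 6: 23 = 23
  cabin 7: 20 + 14 = 34
  cabin 8: 19 = 19
  cabin 9: 17 = 17
No arrangement into 8 cabins stays within capacity, so 9 is optimal.

9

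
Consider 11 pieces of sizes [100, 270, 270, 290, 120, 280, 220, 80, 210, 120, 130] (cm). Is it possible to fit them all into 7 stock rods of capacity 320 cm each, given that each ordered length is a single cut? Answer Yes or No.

Total = 2090 cm; ⌈2090/320⌉ = 7.
The bound of 7 does not rule out 7, but exhaustive search shows no assignment into 7 stock rods of capacity 320 cm exists — the minimum is 8.

No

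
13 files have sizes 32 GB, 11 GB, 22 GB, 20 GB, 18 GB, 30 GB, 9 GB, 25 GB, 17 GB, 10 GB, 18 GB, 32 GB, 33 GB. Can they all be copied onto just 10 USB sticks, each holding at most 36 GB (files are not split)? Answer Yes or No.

Yes

A valid assignment using 9 USB sticks:
  USB stick 1: 33 = 33
  USB stick 2: 32 = 32
  USB stick 3: 32 = 32
  USB stick 4: 30 = 30
  USB stick 5: 25 + 11 = 36
  USB stick 6: 22 + 10 = 32
  USB stick 7: 20 + 9 = 29
  USB stick 8: 18 + 18 = 36
  USB stick 9: 17 = 17
That uses only 9 ≤ 10, so 10 USB sticks are enough.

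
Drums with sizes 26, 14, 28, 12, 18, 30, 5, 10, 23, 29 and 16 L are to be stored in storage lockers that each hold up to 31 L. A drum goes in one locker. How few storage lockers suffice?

8

Total = 30 + 29 + 28 + 26 + 23 + 18 + 16 + 14 + 12 + 10 + 5 = 211 L.
Lower bound: ⌈211/31⌉ = 7 storage lockers.
A packing using 8 storage lockers:
  locker 1: 30 = 30
  locker 2: 29 = 29
  locker 3: 28 = 28
  locker 4: 26 + 5 = 31
  locker 5: 23 = 23
  locker 6: 18 + 12 = 30
  locker 7: 16 + 14 = 30
  locker 8: 10 = 10
No arrangement into 7 storage lockers stays within capacity, so 8 is optimal.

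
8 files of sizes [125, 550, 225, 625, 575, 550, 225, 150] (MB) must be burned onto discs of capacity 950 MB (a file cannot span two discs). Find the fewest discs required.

4

Total = 625 + 575 + 550 + 550 + 225 + 225 + 150 + 125 = 3025 MB.
Lower bound: ⌈3025/950⌉ = 4 discs.
A packing using 4 discs:
  disc 1: 625 + 225 = 850
  disc 2: 575 + 225 + 150 = 950
  disc 3: 550 + 125 = 675
  disc 4: 550 = 550
This matches the lower bound, so 4 is optimal.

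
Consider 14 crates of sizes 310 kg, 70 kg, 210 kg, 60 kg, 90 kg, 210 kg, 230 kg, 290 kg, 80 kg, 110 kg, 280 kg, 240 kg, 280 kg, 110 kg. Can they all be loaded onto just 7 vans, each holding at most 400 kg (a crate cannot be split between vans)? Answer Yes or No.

Total = 2570 kg; ⌈2570/400⌉ = 7.
8 crates each exceed half the capacity and cannot share a van, forcing at least 8 vans.
At least 8 vans are required, but only 7 are allowed.

No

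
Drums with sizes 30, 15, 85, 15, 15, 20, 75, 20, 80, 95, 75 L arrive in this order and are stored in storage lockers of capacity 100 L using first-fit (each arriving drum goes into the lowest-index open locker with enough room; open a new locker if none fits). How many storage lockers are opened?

6

  30 → locker 1 (new)  [load 30/100]
  15 → locker 1  [load 45/100]
  85 → locker 2 (new)  [load 85/100]
  15 → locker 1  [load 60/100]
  15 → locker 1  [load 75/100]
  20 → locker 1  [load 95/100]
  75 → locker 3 (new)  [load 75/100]
  20 → locker 3  [load 95/100]
  80 → locker 4 (new)  [load 80/100]
  95 → locker 5 (new)  [load 95/100]
  75 → locker 6 (new)  [load 75/100]
6 storage lockers opened.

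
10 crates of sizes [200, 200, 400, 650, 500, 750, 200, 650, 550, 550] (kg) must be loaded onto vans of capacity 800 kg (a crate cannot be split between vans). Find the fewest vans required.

Total = 750 + 650 + 650 + 550 + 550 + 500 + 400 + 200 + 200 + 200 = 4650 kg.
Lower bound: ⌈4650/800⌉ = 6 vans.
A packing using 7 vans:
  van 1: 750 = 750
  van 2: 650 = 650
  van 3: 650 = 650
  van 4: 550 + 200 = 750
  van 5: 550 + 200 = 750
  van 6: 500 + 200 = 700
  van 7: 400 = 400
No arrangement into 6 vans stays within capacity, so 7 is optimal.

7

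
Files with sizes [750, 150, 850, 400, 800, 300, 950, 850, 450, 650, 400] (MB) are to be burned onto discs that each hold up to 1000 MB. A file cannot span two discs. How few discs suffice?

8

Total = 950 + 850 + 850 + 800 + 750 + 650 + 450 + 400 + 400 + 300 + 150 = 6550 MB.
Lower bound: ⌈6550/1000⌉ = 7 discs.
A packing using 8 discs:
  disc 1: 950 = 950
  disc 2: 850 + 150 = 1000
  disc 3: 850 = 850
  disc 4: 800 = 800
  disc 5: 750 = 750
  disc 6: 650 + 300 = 950
  disc 7: 450 + 400 = 850
  disc 8: 400 = 400
No arrangement into 7 discs stays within capacity, so 8 is optimal.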